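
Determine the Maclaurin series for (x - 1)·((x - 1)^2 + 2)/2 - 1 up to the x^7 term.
x^3/2 - 3·x^2/2 + 5·x/2 - 5/2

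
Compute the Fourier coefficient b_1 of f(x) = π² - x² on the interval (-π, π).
b_1 = (1/π) ∫_{-π}^{π} f(x)·sin(1x) dx.
Evaluate the integral (use parity and integration by parts as needed): b_1 = 0.

Final answer: 0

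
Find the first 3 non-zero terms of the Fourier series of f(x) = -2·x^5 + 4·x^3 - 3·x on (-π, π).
(-534 - 4·π^4 + 88·π^2)·sin(x) + (-14·π^2 + 24 + 2·π^4)·sin(2·x) + (-4·π^4/3 - 466/81 + 152·π^2/27)·sin(3·x)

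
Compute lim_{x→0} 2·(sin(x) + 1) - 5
Direct substitution at x = 0 gives -3.

Final answer: -3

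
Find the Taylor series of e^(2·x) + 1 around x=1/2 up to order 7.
1 + e + 2·e·(x - 1/2) + 2·e·(x - 1/2)^2 + 4·e·(x - 1/2)^3/3 + 2·e·(x - 1/2)^4/3 + 4·e·(x - 1/2)^5/15 + 4·e·(x - 1/2)^6/45 + 8·e·(x - 1/2)^7/315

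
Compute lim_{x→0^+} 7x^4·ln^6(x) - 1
The product is a 0·∞ indeterminate form at x → 0⁺.
Rewrite the product as 7·ln^6(x) / x^(-4) and apply L'Hôpital, or use the standard hierarchy x^(-4) ≫ |ln x|^6 as x → 0⁺.
The indeterminate product → 0, so the limit = -1.

Final answer: -1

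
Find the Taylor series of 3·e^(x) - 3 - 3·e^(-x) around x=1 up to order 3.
(-3·e - 3 + 3·e^(2))·e^(-1) + (3 + 3·e^(2))·e^(-1)·(x - 1) + (-3 + 3·e^(2))·e^(-1)·(x - 1)^2/2 + (1 + e^(2))·e^(-1)·(x - 1)^3/2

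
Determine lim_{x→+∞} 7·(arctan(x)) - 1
Evaluate the dominant behaviour as x → +∞; each term tends to a finite value or vanishes.
Limit = -1 + 7·π/2.

Final answer: -1 + 7·π/2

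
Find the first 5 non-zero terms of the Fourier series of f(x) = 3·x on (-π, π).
6·sin(x) - 3·sin(2·x) + 2·sin(3·x) - 3·sin(4·x)/2 + 6·sin(5·x)/5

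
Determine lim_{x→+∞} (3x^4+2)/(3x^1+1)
This is an ∞/∞ indeterminate form as x → +∞.
Divide numerator and denominator by x^4 and let the lower-order terms vanish; the numerator's degree 4 exceeds the denominator's degree 1, so the quotient diverges.
Limit = ∞.

Final answer: ∞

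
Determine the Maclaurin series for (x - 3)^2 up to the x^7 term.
x^2 - 6·x + 9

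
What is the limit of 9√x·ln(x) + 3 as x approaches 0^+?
The product is a 0·∞ indeterminate form at x → 0⁺.
Rewrite the product as 9·ln(x) / x^(-1/2) and apply L'Hôpital, or use the standard hierarchy x^(-1/2) ≫ |ln x| as x → 0⁺.
The indeterminate product → 0, so the limit = 3.

Final answer: 3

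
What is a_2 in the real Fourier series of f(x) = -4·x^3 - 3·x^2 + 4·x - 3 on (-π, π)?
a_2 = (1/π) ∫_{-π}^{π} f(x)·cos(2x) dx.
Evaluate the integral (use parity and integration by parts as needed): a_2 = -3.

Final answer: -3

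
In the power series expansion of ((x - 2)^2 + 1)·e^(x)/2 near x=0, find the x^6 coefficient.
Expand to order 6: ((x - 2)^2 + 1)·e^(x)/2 = 11·x^6/1440 + x^5/48 + x^4/48 - x^3/12 - x^2/4 + x/2 + 5/2 + O(x^7).
The coefficient of x^6 is 11/1440.

Final answer: 11/1440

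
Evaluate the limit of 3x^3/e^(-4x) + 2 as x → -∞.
The quotient is an ∞/∞ indeterminate form as x → -∞.
Compare growth rates of the dominant terms (exponentials ≫ polynomials ≫ logarithms), or apply L'Hôpital's rule; the quotient → 0.
Adding the constant: 0 + 2 = 2. Limit = 2.

Final answer: 2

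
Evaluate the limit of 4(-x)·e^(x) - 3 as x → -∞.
The product is a 0·∞ indeterminate form at x → -∞.
Rewrite the product as 4(-x) / e^(-x) (an ∞/∞ form) and apply L'Hôpital, or use the standard hierarchy e^(|x|) ≫ |(-x)| as x → -∞.
The indeterminate product → 0, so the limit = -3.

Final answer: -3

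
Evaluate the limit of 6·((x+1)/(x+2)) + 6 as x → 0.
Direct substitution at x = 0 gives 9.

Final answer: 9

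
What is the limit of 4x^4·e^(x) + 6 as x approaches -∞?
The product is a 0·∞ indeterminate form at x → -∞.
Rewrite the product as 4x^4 / e^(-x) (an ∞/∞ form) and apply L'Hôpital, or use the standard hierarchy e^(|x|) ≫ |x^4| as x → -∞.
The indeterminate product → 0, so the limit = 6.

Final answer: 6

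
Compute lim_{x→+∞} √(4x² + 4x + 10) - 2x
As x → +∞: multiply by the conjugate to get (4x+10)/(√(4x²+4x+10)+2x); the denominator ~ 4x, so the limit is 4/4 = 1.
Limit = 1.

Final answer: 1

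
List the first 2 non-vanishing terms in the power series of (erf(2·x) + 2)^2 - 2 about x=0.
16·x/√(π) + 2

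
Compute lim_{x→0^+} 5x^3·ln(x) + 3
The product is a 0·∞ indeterminate form at x → 0⁺.
Rewrite the product as 5·ln(x) / x^(-3) and apply L'Hôpital, or use the standard hierarchy x^(-3) ≫ |ln x| as x → 0⁺.
The indeterminate product → 0, so the limit = 3.

Final answer: 3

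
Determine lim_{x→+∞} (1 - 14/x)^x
As x → +∞: this is the defining limit (1 - 14/x)^x → e^(-14).
Limit = e^(-14).

Final answer: e^(-14)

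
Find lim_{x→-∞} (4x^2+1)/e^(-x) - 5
The quotient is an ∞/∞ indeterminate form as x → -∞.
Compare growth rates of the dominant terms (exponentials ≫ polynomials ≫ logarithms), or apply L'Hôpital's rule; the quotient → 0.
Adding the constant: 0 - 5 = -5. Limit = -5.

Final answer: -5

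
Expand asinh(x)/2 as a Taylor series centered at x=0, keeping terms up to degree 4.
-x^3/12 + x/2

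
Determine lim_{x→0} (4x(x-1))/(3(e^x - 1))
Both numerator and denominator → 0 as x → 0; this is a 0/0 indeterminate form.
Expand each to leading order near x = 0: numerator ~ -4·x, denominator ~ 3·x.
The limit of the ratio is -4/3.

Final answer: -4/3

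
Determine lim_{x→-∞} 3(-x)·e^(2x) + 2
The product is a 0·∞ indeterminate form at x → -∞.
Rewrite the product as 3(-x) / e^(-2x) (an ∞/∞ form) and apply L'Hôpital, or use the standard hierarchy e^(2|x|) ≫ |(-x)| as x → -∞.
The indeterminate product → 0, so the limit = 2.

Final answer: 2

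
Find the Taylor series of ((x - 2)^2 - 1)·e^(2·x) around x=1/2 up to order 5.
5·e/4 - e·(x - 1/2)/2 - 5·e·(x - 1/2)^2/2 - 7·e·(x - 1/2)^3/3 - 7·e·(x - 1/2)^4/6 - e·(x - 1/2)^5/3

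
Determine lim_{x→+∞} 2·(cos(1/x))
Evaluate the dominant behaviour as x → +∞; each term tends to a finite value or vanishes.
Limit = 2.

Final answer: 2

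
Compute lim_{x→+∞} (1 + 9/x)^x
As x → +∞: this is the defining limit (1 + 9/x)^x → e^9.
Limit = e^(9).

Final answer: e^(9)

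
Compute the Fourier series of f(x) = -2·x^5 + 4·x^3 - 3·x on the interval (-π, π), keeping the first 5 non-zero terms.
(-534 - 4·π^4 + 88·π^2)·sin(x) + (-14·π^2 + 24 + 2·π^4)·sin(2·x) + (-4·π^4/3 - 466/81 + 152·π^2/27)·sin(3·x) + (-13·π^2/4 + 87/32 + π^4)·sin(4·x) + (-4·π^4/5 - 1086/625 + 56·π^2/25)·sin(5·x)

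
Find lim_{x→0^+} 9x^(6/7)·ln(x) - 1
The product is a 0·∞ indeterminate form at x → 0⁺.
Rewrite the product as 9·ln(x) / x^(-6/7) and apply L'Hôpital, or use the standard hierarchy x^(-6/7) ≫ |ln x| as x → 0⁺.
The indeterminate product → 0, so the limit = -1.

Final answer: -1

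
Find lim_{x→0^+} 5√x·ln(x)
This is a 0·∞ indeterminate form at x → 0⁺.
Rewrite the product as 5·ln(x) / x^(-1/2) and apply L'Hôpital, or use the standard hierarchy x^(-1/2) ≫ |ln x| as x → 0⁺.
The indeterminate product → 0, so the limit = 0.

Final answer: 0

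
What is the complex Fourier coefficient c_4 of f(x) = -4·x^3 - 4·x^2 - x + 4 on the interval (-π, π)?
Compute the real Fourier coefficients first: a_4 = -1, b_4 = -1/4 + 2·π^2.
Then c_4 = (a_4 − i·b_4)/2 = -1/2 - i·π^2 + i/8.

Final answer: -1/2 - i·π^2 + i/8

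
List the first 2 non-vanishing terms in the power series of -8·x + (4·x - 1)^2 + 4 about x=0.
5 - 16·x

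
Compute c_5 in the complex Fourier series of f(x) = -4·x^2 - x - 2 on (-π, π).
Compute the real Fourier coefficients first: a_5 = 16/25, b_5 = -2/5.
Then c_5 = (a_5 − i·b_5)/2 = 8/25 + i/5.

Final answer: 8/25 + i/5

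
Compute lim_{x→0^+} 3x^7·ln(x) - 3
The product is a 0·∞ indeterminate form at x → 0⁺.
Rewrite the product as 3·ln(x) / x^(-7) and apply L'Hôpital, or use the standard hierarchy x^(-7) ≫ |ln x| as x → 0⁺.
The indeterminate product → 0, so the limit = -3.

Final answer: -3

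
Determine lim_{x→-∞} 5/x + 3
Evaluate the dominant behaviour as x → -∞; each term tends to a finite value or vanishes.
Limit = 3.

Final answer: 3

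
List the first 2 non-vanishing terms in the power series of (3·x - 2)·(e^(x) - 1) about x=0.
2·x^2 - 2·x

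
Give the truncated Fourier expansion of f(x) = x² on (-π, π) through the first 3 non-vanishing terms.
-4·cos(x) + cos(2·x) + π^2/3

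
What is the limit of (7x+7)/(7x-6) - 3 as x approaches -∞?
Evaluate the dominant behaviour as x → -∞; each term tends to a finite value or vanishes.
Limit = -2.

Final answer: -2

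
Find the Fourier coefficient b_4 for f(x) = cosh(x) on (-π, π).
b_4 = (1/π) ∫_{-π}^{π} f(x)·sin(4x) dx.
Evaluate the integral (use parity and integration by parts as needed): b_4 = 0.

Final answer: 0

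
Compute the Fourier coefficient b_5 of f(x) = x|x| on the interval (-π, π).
b_5 = (1/π) ∫_{-π}^{π} f(x)·sin(5x) dx.
Evaluate the integral (use parity and integration by parts as needed): b_5 = (-8 + 50·π^2)/(125·π).

Final answer: (-8 + 50·π^2)/(125·π)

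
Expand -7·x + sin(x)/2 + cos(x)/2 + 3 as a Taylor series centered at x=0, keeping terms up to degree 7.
-x^7/10080 - x^6/1440 + x^5/240 + x^4/48 - x^3/12 - x^2/4 - 13·x/2 + 7/2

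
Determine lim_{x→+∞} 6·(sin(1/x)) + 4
Evaluate the dominant behaviour as x → +∞; each term tends to a finite value or vanishes.
Limit = 4.

Final answer: 4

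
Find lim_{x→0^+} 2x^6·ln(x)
This is a 0·∞ indeterminate form at x → 0⁺.
Rewrite the product as 2·ln(x) / x^(-6) and apply L'Hôpital, or use the standard hierarchy x^(-6) ≫ |ln x| as x → 0⁺.
The indeterminate product → 0, so the limit = 0.

Final answer: 0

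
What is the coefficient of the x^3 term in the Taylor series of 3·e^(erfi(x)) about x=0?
Expand to order 3: 3·e^(erfi(x)) = x^3·(4/π^(3/2) + 2/√(π)) + 6·x^2/π + 6·x/√(π) + 3 + O(x^4).
The coefficient of x^3 is 4/π^(3/2) + 2/√(π).

Final answer: 4/π^(3/2) + 2/√(π)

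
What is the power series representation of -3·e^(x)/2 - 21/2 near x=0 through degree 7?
-x^7/3360 - x^6/480 - x^5/80 - x^4/16 - x^3/4 - 3·x^2/4 - 3·x/2 - 12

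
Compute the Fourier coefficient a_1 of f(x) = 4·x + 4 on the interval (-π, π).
a_1 = (1/π) ∫_{-π}^{π} f(x)·cos(1x) dx.
Evaluate the integral (use parity and integration by parts as needed): a_1 = 0.

Final answer: 0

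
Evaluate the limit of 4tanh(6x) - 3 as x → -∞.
Evaluate the dominant behaviour as x → -∞; each term tends to a finite value or vanishes.
Limit = -7.

Final answer: -7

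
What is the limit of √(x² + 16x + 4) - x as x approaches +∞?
This is an ∞ − ∞ indeterminate form.
Multiply and divide by the conjugate √(x²+16x + 4) + x; the x² terms cancel, leaving (16x + 4)/(√(x²+16x + 4)+x) → 16/2 = 8.
Limit = 8.

Final answer: 8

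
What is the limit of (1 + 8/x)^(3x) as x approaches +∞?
As x → +∞: write (1 + 8/x)^(3x) = ((1 + 8/x)^x)^3 → (e^8)^3 = e^24.
Limit = e^(24).

Final answer: e^(24)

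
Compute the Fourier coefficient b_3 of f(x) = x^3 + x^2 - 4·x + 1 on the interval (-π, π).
b_3 = (1/π) ∫_{-π}^{π} f(x)·sin(3x) dx.
Evaluate the integral (use parity and integration by parts as needed): b_3 = -28/9 + 2·π^2/3.

Final answer: -28/9 + 2·π^2/3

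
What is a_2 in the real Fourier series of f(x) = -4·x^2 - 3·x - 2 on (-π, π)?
a_2 = (1/π) ∫_{-π}^{π} f(x)·cos(2x) dx.
Evaluate the integral (use parity and integration by parts as needed): a_2 = -4.

Final answer: -4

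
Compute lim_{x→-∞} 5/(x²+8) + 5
Evaluate the dominant behaviour as x → -∞; each term tends to a finite value or vanishes.
Limit = 5.

Final answer: 5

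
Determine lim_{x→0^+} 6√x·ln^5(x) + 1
The product is a 0·∞ indeterminate form at x → 0⁺.
Rewrite the product as 6·ln^5(x) / x^(-1/2) and apply L'Hôpital, or use the standard hierarchy x^(-1/2) ≫ |ln x|^5 as x → 0⁺.
The indeterminate product → 0, so the limit = 1.

Final answer: 1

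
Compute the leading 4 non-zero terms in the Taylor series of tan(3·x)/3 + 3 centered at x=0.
54·x^5/5 + 3·x^3 + x + 3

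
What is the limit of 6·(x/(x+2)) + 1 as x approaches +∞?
Evaluate the dominant behaviour as x → +∞; each term tends to a finite value or vanishes.
Limit = 7.

Final answer: 7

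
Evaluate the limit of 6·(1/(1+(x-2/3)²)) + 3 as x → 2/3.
Direct substitution at x = 2/3 gives 9.

Final answer: 9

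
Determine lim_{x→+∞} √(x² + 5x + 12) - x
This is an ∞ − ∞ indeterminate form.
Multiply and divide by the conjugate √(x²+5x + 12) + x; the x² terms cancel, leaving (5x + 12)/(√(x²+5x + 12)+x) → 5/2.
Limit = 5/2.

Final answer: 5/2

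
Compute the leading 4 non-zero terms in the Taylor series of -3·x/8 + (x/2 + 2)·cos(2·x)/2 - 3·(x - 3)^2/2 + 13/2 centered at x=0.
-x^3/2 - 7·x^2/2 + 71·x/8 - 6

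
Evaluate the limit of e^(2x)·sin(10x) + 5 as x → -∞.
Evaluate the dominant behaviour as x → -∞; each term tends to a finite value or vanishes.
Limit = 5.

Final answer: 5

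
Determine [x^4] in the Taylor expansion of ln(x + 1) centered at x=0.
Expand to order 4: ln(x + 1) = -x^4/4 + x^3/3 - x^2/2 + x + O(x^5).
The coefficient of x^4 is -1/4.

Final answer: -1/4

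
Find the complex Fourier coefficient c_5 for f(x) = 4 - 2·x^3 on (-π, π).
Compute the real Fourier coefficients first: a_5 = 0, b_5 = 24/125 - 4·π^2/5.
Then c_5 = (a_5 − i·b_5)/2 = -12·i/125 + 2·i·π^2/5.

Final answer: -12·i/125 + 2·i·π^2/5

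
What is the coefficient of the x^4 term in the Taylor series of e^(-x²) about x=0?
Expand to order 4: e^(-x²) = x^4/2 - x^2 + 1 + O(x^5).
The coefficient of x^4 is 1/2.

Final answer: 1/2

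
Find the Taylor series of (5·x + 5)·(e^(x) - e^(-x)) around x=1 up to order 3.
(-10 + 10·e^(2))·e^(-1) + (5 + 15·e^(2))·e^(-1)·(x - 1) + 10·e·(x - 1)^2 + (-5 + 25·e^(2))·e^(-1)·(x - 1)^3/6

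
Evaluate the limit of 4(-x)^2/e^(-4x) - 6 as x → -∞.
The quotient is an ∞/∞ indeterminate form as x → -∞.
Compare growth rates of the dominant terms (exponentials ≫ polynomials ≫ logarithms), or apply L'Hôpital's rule; the quotient → 0.
Adding the constant: 0 - 6 = -6. Limit = -6.

Final answer: -6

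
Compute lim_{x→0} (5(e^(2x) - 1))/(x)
Both numerator and denominator → 0 as x → 0; this is a 0/0 indeterminate form.
Expand each to leading order near x = 0: numerator ~ 10·x, denominator ~ x.
The limit of the ratio is 10.

Final answer: 10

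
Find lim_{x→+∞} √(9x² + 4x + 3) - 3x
As x → +∞: multiply by the conjugate to get (4x+3)/(√(9x²+4x+3)+3x); the denominator ~ 6x, so the limit is 4/6 = 2/3.
Limit = 2/3.

Final answer: 2/3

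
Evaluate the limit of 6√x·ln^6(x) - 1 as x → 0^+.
The product is a 0·∞ indeterminate form at x → 0⁺.
Rewrite the product as 6·ln^6(x) / x^(-1/2) and apply L'Hôpital, or use the standard hierarchy x^(-1/2) ≫ |ln x|^6 as x → 0⁺.
The indeterminate product → 0, so the limit = -1.

Final answer: -1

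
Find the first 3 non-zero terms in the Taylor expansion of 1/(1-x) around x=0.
x^2 + x + 1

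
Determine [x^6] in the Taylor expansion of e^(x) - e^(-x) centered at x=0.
Expand to order 6: e^(x) - e^(-x) = x^5/60 + x^3/3 + 2·x + O(x^7).
The coefficient of x^6 is 0.

Final answer: 0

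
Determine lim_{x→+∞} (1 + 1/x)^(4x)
As x → +∞: write (1 + 1/x)^(4x) = ((1 + 1/x)^x)^4 → (e^1)^4 = e^4.
Limit = e^(4).

Final answer: e^(4)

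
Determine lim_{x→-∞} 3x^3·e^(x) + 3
The product is a 0·∞ indeterminate form at x → -∞.
Rewrite the product as 3x^3 / e^(-x) (an ∞/∞ form) and apply L'Hôpital, or use the standard hierarchy e^(|x|) ≫ |x^3| as x → -∞.
The indeterminate product → 0, so the limit = 3.

Final answer: 3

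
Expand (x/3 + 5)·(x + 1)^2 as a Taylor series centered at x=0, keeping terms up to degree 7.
x^3/3 + 17·x^2/3 + 31·x/3 + 5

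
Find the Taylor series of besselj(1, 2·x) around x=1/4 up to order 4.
besselj(1, 1/2) + (-besselj(2, 1/2) + besselj(0, 1/2))·(x - 1/4) + (-3·besselj(1, 1/2)/2 + besselj(3, 1/2)/2)·(x - 1/4)^2 + (-besselj(0, 1/2)/2 - besselj(4, 1/2)/6 + 2·besselj(2, 1/2)/3)·(x - 1/4)^3 + (-5·besselj(3, 1/2)/24 + besselj(5, 1/2)/24 + 5·besselj(1, 1/2)/12)·(x - 1/4)^4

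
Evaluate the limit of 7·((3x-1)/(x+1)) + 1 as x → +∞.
Evaluate the dominant behaviour as x → +∞; each term tends to a finite value or vanishes.
Limit = 22.

Final answer: 22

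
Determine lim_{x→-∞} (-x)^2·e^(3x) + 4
The product is a 0·∞ indeterminate form at x → -∞.
Rewrite the product as (-x)^2 / e^(-3x) (an ∞/∞ form) and apply L'Hôpital, or use the standard hierarchy e^(3|x|) ≫ |(-x)^2| as x → -∞.
The indeterminate product → 0, so the limit = 4.

Final answer: 4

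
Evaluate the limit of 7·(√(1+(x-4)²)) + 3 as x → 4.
Direct substitution at x = 4 gives 10.

Final answer: 10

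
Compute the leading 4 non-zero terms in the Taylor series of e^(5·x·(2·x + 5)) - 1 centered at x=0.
466825·x^4/24 + 17125·x^3/6 + 645·x^2/2 + 25·x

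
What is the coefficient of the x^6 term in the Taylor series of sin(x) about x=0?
Expand to order 6: sin(x) = x^5/120 - x^3/6 + x + O(x^7).
The coefficient of x^6 is 0.

Final answer: 0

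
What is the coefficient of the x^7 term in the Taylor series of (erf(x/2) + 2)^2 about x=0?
Expand to order 7: (erf(x/2) + 2)^2 = -x^7/(672·√(π)) + 7·x^6/(360·π) + x^5/(40·√(π)) - x^4/(6·π) - x^3/(3·√(π)) + x^2/π + 4·x/√(π) + 4 + O(x^8).
The coefficient of x^7 is -1/(672·√(π)).

Final answer: -1/(672·√(π))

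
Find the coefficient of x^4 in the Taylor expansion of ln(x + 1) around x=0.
Expand to order 4: ln(x + 1) = -x^4/4 + x^3/3 - x^2/2 + x + O(x^5).
The coefficient of x^4 is -1/4.

Final answer: -1/4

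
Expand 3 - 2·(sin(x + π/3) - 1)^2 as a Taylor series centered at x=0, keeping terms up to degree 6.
-2·x^6·(-1 + √(3)/2)^2·(-29/(1440·(-1 + √(3)/2)^2) - √(3)/(720·(-1 + √(3)/2))) - 2·x^5·(-1 + √(3)/2)^2·(1/(120·(-1 + √(3)/2)) + √(3)/(16·(-1 + √(3)/2)^2)) - 2·x^4·(-1 + √(3)/2)^2·(√(3)/(24·(-1 + √(3)/2)) + 5/(48·(-1 + √(3)/2)^2)) - 2·x^3·(-1 + √(3)/2)^2·(-√(3)/(4·(-1 + √(3)/2)^2) - 1/(6·(-1 + √(3)/2))) - 2·x^2·(-1 + √(3)/2)^2·(-√(3)/(2·(-1 + √(3)/2)) + 1/(4·(-1 + √(3)/2)^2)) + x·(2 - √(3)) - 2·(-1 + √(3)/2)^2 + 3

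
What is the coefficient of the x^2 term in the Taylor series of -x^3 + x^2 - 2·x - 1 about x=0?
Expand to order 2: -x^3 + x^2 - 2·x - 1 = x^2 - 2·x - 1 + O(x^3).
The coefficient of x^2 is 1.

Final answer: 1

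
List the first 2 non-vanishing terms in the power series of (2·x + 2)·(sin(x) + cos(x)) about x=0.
4·x + 2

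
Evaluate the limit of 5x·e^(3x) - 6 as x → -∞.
The product is a 0·∞ indeterminate form at x → -∞.
Rewrite the product as 5x / e^(-3x) (an ∞/∞ form) and apply L'Hôpital, or use the standard hierarchy e^(3|x|) ≫ |x| as x → -∞.
The indeterminate product → 0, so the limit = -6.

Final answer: -6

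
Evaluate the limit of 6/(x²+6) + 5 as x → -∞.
Evaluate the dominant behaviour as x → -∞; each term tends to a finite value or vanishes.
Limit = 5.

Final answer: 5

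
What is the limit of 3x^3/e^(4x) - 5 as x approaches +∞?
The quotient is an ∞/∞ indeterminate form as x → +∞.
The exponential denominator e^(4x) dominates the polynomial numerator (e^x ≫ x^3 as x → ∞), so the quotient → 0.
Adding the constant: 0 - 5 = -5. Limit = -5.

Final answer: -5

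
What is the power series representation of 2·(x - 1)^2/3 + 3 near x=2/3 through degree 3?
83/27 - 4·(x - 2/3)/9 + 2·(x - 2/3)^2/3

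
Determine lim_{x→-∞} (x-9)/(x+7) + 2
Evaluate the dominant behaviour as x → -∞; each term tends to a finite value or vanishes.
Limit = 3.

Final answer: 3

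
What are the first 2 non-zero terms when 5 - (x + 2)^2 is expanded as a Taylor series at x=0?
1 - 4·x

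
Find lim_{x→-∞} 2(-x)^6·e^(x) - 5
The product is a 0·∞ indeterminate form at x → -∞.
Rewrite the product as 2(-x)^6 / e^(-x) (an ∞/∞ form) and apply L'Hôpital, or use the standard hierarchy e^(|x|) ≫ |(-x)^6| as x → -∞.
The indeterminate product → 0, so the limit = -5.

Final answer: -5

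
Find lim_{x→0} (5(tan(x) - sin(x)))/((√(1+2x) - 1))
Both numerator and denominator → 0 as x → 0; this is a 0/0 indeterminate form.
Expand each to leading order near x = 0: numerator ~ 5·x^3/2, denominator ~ x.
The limit of the ratio is 0.

Final answer: 0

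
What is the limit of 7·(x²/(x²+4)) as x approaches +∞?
Evaluate the dominant behaviour as x → +∞; each term tends to a finite value or vanishes.
Limit = 7.

Final answer: 7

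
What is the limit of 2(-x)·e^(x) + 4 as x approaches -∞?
The product is a 0·∞ indeterminate form at x → -∞.
Rewrite the product as 2(-x) / e^(-x) (an ∞/∞ form) and apply L'Hôpital, or use the standard hierarchy e^(|x|) ≫ |(-x)| as x → -∞.
The indeterminate product → 0, so the limit = 4.

Final answer: 4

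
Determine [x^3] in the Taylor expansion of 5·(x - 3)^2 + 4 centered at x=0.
Expand to order 3: 5·(x - 3)^2 + 4 = 5·x^2 - 30·x + 49 + O(x^4).
The coefficient of x^3 is 0.

Final answer: 0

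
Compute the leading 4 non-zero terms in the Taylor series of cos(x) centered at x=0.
-x^6/720 + x^4/24 - x^2/2 + 1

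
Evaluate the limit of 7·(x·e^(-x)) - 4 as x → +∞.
Evaluate the dominant behaviour as x → +∞; each term tends to a finite value or vanishes.
Limit = -4.

Final answer: -4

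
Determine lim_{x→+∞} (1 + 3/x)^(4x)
As x → +∞: write (1 + 3/x)^(4x) = ((1 + 3/x)^x)^4 → (e^3)^4 = e^12.
Limit = e^(12).

Final answer: e^(12)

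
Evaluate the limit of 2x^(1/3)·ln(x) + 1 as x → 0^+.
The product is a 0·∞ indeterminate form at x → 0⁺.
Rewrite the product as 2·ln(x) / x^(-1/3) and apply L'Hôpital, or use the standard hierarchy x^(-1/3) ≫ |ln x| as x → 0⁺.
The indeterminate product → 0, so the limit = 1.

Final answer: 1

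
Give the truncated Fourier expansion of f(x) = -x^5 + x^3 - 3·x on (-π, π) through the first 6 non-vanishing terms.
(-258 - 2·π^4 + 42·π^2)·sin(x) + (-6·π^2 + 12 + π^4)·sin(2·x) + (-2·π^4/3 - 278/81 + 58·π^2/27)·sin(3·x) + (-9·π^2/8 + 123/64 + π^4/2)·sin(4·x) + (-2·π^4/5 - 858/625 + 18·π^2/25)·sin(5·x) + (-14·π^2/27 + 88/81 + π^4/3)·sin(6·x)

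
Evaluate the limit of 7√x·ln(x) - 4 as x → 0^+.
The product is a 0·∞ indeterminate form at x → 0⁺.
Rewrite the product as 7·ln(x) / x^(-1/2) and apply L'Hôpital, or use the standard hierarchy x^(-1/2) ≫ |ln x| as x → 0⁺.
The indeterminate product → 0, so the limit = -4.

Final answer: -4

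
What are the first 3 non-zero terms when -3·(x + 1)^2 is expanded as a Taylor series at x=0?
-3·x^2 - 6·x - 3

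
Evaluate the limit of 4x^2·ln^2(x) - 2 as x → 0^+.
The product is a 0·∞ indeterminate form at x → 0⁺.
Rewrite the product as 4·ln^2(x) / x^(-2) and apply L'Hôpital, or use the standard hierarchy x^(-2) ≫ |ln x|^2 as x → 0⁺.
The indeterminate product → 0, so the limit = -2.

Final answer: -2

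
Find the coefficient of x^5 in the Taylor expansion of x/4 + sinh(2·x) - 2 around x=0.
Expand to order 5: x/4 + sinh(2·x) - 2 = 4·x^5/15 + 4·x^3/3 + 9·x/4 - 2 + O(x^6).
The coefficient of x^5 is 4/15.

Final answer: 4/15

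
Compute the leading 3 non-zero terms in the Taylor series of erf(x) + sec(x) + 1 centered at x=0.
x^2/2 + 2·x/√(π) + 2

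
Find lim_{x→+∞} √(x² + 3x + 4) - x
This is an ∞ − ∞ indeterminate form.
Multiply and divide by the conjugate √(x²+3x + 4) + x; the x² terms cancel, leaving (3x + 4)/(√(x²+3x + 4)+x) → 3/2.
Limit = 3/2.

Final answer: 3/2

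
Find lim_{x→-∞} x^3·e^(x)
This is a 0·∞ indeterminate form at x → -∞.
Rewrite the product as x^3 / e^(-x) (an ∞/∞ form) and apply L'Hôpital, or use the standard hierarchy e^(|x|) ≫ |x^3| as x → -∞.
The indeterminate product → 0, so the limit = 0.

Final answer: 0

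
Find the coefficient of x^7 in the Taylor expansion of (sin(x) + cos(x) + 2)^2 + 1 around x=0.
Expand to order 7: (sin(x) + cos(x) + 2)^2 + 1 = -11·x^7/420 - x^6/180 + 3·x^5/10 + x^4/6 - 2·x^3 - 2·x^2 + 6·x + 10 + O(x^8).
The coefficient of x^7 is -11/420.

Final answer: -11/420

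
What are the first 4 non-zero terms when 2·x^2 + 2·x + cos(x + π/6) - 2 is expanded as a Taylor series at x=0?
x^3/12 + x^2·(2 - √(3)/4) + 3·x/2 - 2 + √(3)/2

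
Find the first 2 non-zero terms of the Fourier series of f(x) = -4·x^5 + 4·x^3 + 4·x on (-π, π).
(-1000 - 8·π^4 + 168·π^2)·sin(x) + (-24·π^2 + 32 + 4·π^4)·sin(2·x)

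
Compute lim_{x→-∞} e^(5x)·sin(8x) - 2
Evaluate the dominant behaviour as x → -∞; each term tends to a finite value or vanishes.
Limit = -2.

Final answer: -2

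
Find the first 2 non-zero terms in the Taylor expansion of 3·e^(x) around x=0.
3·x + 3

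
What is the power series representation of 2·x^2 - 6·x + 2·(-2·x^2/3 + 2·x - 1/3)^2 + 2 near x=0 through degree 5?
8·x^4/9 - 16·x^3/3 + 98·x^2/9 - 26·x/3 + 20/9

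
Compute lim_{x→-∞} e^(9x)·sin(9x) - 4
Evaluate the dominant behaviour as x → -∞; each term tends to a finite value or vanishes.
Limit = -4.

Final answer: -4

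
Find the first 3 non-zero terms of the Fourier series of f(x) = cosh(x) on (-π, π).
-cos(x)·sinh(π)/π + 2·cos(2·x)·sinh(π)/(5·π) + sinh(π)/π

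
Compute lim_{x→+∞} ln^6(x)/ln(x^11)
This is an ∞/∞ indeterminate form as x → +∞.
Write ln(x^11) = 11·ln(x), reducing the quotient to ln^5(x)/11 → ∞.
Limit = ∞.

Final answer: ∞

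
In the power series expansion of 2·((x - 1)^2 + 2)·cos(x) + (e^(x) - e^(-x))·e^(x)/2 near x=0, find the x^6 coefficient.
Expand to order 6: 2·((x - 1)^2 + 2)·cos(x) + (e^(x) - e^(-x))·e^(x)/2 = 43·x^6/360 - x^5/30 - 5·x^4/12 + 8·x^3/3 - 3·x + 6 + O(x^7).
The coefficient of x^6 is 43/360.

Final answer: 43/360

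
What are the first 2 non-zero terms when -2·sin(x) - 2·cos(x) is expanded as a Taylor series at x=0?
-2·x - 2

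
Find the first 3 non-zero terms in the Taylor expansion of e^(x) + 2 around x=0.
x^2/2 + x + 3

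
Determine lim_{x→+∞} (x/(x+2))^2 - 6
As x → +∞: x/(x+2) = 1/(1 + 2/x) → 1, and the 2nd power of a limit-1 base also → 1; with the additive constant, 1 - 6 = -5.
Limit = -5.

Final answer: -5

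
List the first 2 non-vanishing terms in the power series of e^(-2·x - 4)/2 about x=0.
-x·e^(-4) + e^(-4)/2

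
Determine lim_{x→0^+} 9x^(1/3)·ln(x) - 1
The product is a 0·∞ indeterminate form at x → 0⁺.
Rewrite the product as 9·ln(x) / x^(-1/3) and apply L'Hôpital, or use the standard hierarchy x^(-1/3) ≫ |ln x| as x → 0⁺.
The indeterminate product → 0, so the limit = -1.

Final answer: -1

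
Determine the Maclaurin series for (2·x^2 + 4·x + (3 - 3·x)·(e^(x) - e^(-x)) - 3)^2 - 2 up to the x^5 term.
-283·x^5/10 + 42·x^4 - 86·x^3 + 124·x^2 - 60·x + 7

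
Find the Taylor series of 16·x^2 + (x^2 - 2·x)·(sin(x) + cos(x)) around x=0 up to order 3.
2·x^3 + 15·x^2 - 2·x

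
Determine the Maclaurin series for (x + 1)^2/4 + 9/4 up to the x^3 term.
x^2/4 + x/2 + 5/2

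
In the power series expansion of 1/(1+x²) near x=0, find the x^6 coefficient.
Expand to order 6: 1/(1+x²) = -x^6 + x^4 - x^2 + 1 + O(x^7).
The coefficient of x^6 is -1.

Final answer: -1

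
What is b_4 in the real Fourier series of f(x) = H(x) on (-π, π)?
b_4 = (1/π) ∫_{-π}^{π} f(x)·sin(4x) dx.
Evaluate the integral (use parity and integration by parts as needed): b_4 = 0.

Final answer: 0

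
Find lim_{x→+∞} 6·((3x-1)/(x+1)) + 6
Evaluate the dominant behaviour as x → +∞; each term tends to a finite value or vanishes.
Limit = 24.

Final answer: 24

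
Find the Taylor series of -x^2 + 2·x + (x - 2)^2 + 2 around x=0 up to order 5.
6 - 2·x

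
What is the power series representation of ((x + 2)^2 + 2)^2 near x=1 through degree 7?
121 + 132·(x - 1) + 58·(x - 1)^2 + 12·(x - 1)^3 + (x - 1)^4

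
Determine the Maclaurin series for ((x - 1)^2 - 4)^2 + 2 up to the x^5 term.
x^4 - 4·x^3 - 2·x^2 + 12·x + 11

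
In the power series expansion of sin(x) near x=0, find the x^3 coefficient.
Expand to order 3: sin(x) = -x^3/6 + x + O(x^4).
The coefficient of x^3 is -1/6.

Final answer: -1/6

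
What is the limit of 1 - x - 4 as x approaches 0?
Direct substitution at x = 0 gives -3.

Final answer: -3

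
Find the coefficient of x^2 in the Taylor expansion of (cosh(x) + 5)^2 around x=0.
Expand to order 2: (cosh(x) + 5)^2 = 6·x^2 + 36 + O(x^3).
The coefficient of x^2 is 6.

Final answer: 6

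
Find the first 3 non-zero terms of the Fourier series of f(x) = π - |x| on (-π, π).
4·cos(x)/π + 4·cos(3·x)/(9·π) + π/2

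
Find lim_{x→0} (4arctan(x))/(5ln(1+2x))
Both numerator and denominator → 0 as x → 0; this is a 0/0 indeterminate form.
Expand each to leading order near x = 0: numerator ~ 4·x, denominator ~ 10·x.
The limit of the ratio is 2/5.

Final answer: 2/5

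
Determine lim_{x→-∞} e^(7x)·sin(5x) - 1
Evaluate the dominant behaviour as x → -∞; each term tends to a finite value or vanishes.
Limit = -1.

Final answer: -1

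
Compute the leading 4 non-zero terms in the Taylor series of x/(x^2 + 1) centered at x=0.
-x^7 + x^5 - x^3 + x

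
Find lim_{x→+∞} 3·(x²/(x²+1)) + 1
Evaluate the dominant behaviour as x → +∞; each term tends to a finite value or vanishes.
Limit = 4.

Final answer: 4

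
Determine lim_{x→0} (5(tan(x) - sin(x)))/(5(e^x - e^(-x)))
Both numerator and denominator → 0 as x → 0; this is a 0/0 indeterminate form.
Expand each to leading order near x = 0: numerator ~ 5·x^3/2, denominator ~ 10·x.
The limit of the ratio is 0.

Final answer: 0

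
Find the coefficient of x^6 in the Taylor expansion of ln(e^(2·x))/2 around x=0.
Expand to order 6: ln(e^(2·x))/2 = x + O(x^7).
The coefficient of x^6 is 0.

Final answer: 0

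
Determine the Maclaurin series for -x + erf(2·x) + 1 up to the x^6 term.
32·x^5/(5·√(π)) - 16·x^3/(3·√(π)) + x·(-1 + 4/√(π)) + 1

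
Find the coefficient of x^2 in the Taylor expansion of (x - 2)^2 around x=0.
Expand to order 2: (x - 2)^2 = x^2 - 4·x + 4 + O(x^3).
The coefficient of x^2 is 1.

Final answer: 1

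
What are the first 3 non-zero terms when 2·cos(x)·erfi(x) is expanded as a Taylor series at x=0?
-x^5/(10·√(π)) - 2·x^3/(3·√(π)) + 4·x/√(π)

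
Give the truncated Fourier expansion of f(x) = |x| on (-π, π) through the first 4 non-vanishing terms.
-4·cos(x)/π - 4·cos(3·x)/(9·π) - 4·cos(5·x)/(25·π) + π/2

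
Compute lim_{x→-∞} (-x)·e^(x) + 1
The product is a 0·∞ indeterminate form at x → -∞.
Rewrite the product as (-x) / e^(-x) (an ∞/∞ form) and apply L'Hôpital, or use the standard hierarchy e^(|x|) ≫ |(-x)| as x → -∞.
The indeterminate product → 0, so the limit = 1.

Final answer: 1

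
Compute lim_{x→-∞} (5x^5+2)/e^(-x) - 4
The quotient is an ∞/∞ indeterminate form as x → -∞.
Compare growth rates of the dominant terms (exponentials ≫ polynomials ≫ logarithms), or apply L'Hôpital's rule; the quotient → 0.
Adding the constant: 0 - 4 = -4. Limit = -4.

Final answer: -4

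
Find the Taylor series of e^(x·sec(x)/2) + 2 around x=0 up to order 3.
13·x^3/48 + x^2/8 + x/2 + 3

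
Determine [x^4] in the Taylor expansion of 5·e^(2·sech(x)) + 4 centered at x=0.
Expand to order 4: 5·e^(2·sech(x)) + 4 = 55·x^4·e^(2)/12 - 5·x^2·e^(2) + 4 + 5·e^(2) + O(x^5).
The coefficient of x^4 is 55·e^(2)/12.

Final answer: 55·e^(2)/12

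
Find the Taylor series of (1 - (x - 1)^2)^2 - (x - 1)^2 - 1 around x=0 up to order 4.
x^4 - 4·x^3 + 3·x^2 + 2·x - 2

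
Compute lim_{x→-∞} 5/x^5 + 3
Evaluate the dominant behaviour as x → -∞; each term tends to a finite value or vanishes.
Limit = 3.

Final answer: 3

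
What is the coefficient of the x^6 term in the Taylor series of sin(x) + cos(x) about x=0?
Expand to order 6: sin(x) + cos(x) = -x^6/720 + x^5/120 + x^4/24 - x^3/6 - x^2/2 + x + 1 + O(x^7).
The coefficient of x^6 is -1/720.

Final answer: -1/720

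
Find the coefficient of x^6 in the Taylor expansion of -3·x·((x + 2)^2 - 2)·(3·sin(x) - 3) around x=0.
Expand to order 6: -3·x·((x + 2)^2 - 2)·(3·sin(x) - 3) = 27·x^6/20 + 6·x^5 - 6·x^4 - 27·x^3 + 18·x^2 + 18·x + O(x^7).
The coefficient of x^6 is 27/20.

Final answer: 27/20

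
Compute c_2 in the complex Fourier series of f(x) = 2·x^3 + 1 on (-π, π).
Compute the real Fourier coefficients first: a_2 = 0, b_2 = 3 - 2·π^2.
Then c_2 = (a_2 − i·b_2)/2 = -3·i/2 + i·π^2.

Final answer: -3·i/2 + i·π^2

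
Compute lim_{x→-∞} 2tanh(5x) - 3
Evaluate the dominant behaviour as x → -∞; each term tends to a finite value or vanishes.
Limit = -5.

Final answer: -5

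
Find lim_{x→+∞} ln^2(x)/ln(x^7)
This is an ∞/∞ indeterminate form as x → +∞.
Write ln(x^7) = 7·ln(x), reducing the quotient to ln(x)/7 → ∞.
Limit = ∞.

Final answer: ∞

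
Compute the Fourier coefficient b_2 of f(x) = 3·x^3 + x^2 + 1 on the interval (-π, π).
b_2 = (1/π) ∫_{-π}^{π} f(x)·sin(2x) dx.
Evaluate the integral (use parity and integration by parts as needed): b_2 = 9/2 - 3·π^2.

Final answer: 9/2 - 3·π^2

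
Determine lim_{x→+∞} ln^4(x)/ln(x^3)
This is an ∞/∞ indeterminate form as x → +∞.
Write ln(x^3) = 3·ln(x), reducing the quotient to ln^3(x)/3 → ∞.
Limit = ∞.

Final answer: ∞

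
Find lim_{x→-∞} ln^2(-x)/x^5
This is an ∞/∞ indeterminate form as x → -∞.
Compare growth rates of the dominant terms (exponentials ≫ polynomials ≫ logarithms), or apply L'Hôpital's rule; the quotient → 0.
Limit = 0.

Final answer: 0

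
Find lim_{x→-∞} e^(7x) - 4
Evaluate the dominant behaviour as x → -∞; each term tends to a finite value or vanishes.
Limit = -4.

Final answer: -4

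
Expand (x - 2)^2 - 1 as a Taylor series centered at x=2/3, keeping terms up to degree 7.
7/9 - 8·(x - 2/3)/3 + (x - 2/3)^2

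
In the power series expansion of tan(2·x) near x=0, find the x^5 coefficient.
Expand to order 5: tan(2·x) = 64·x^5/15 + 8·x^3/3 + 2·x + O(x^6).
The coefficient of x^5 is 64/15.

Final answer: 64/15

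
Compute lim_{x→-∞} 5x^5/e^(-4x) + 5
The quotient is an ∞/∞ indeterminate form as x → -∞.
Compare growth rates of the dominant terms (exponentials ≫ polynomials ≫ logarithms), or apply L'Hôpital's rule; the quotient → 0.
Adding the constant: 0 + 5 = 5. Limit = 5.

Final answer: 5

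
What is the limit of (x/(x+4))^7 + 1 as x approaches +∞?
As x → +∞: x/(x+4) = 1/(1 + 4/x) → 1, and the 7th power of a limit-1 base also → 1; with the additive constant, 1 + 1 = 2.
Limit = 2.

Final answer: 2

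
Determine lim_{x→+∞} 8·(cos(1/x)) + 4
Evaluate the dominant behaviour as x → +∞; each term tends to a finite value or vanishes.
Limit = 12.

Final answer: 12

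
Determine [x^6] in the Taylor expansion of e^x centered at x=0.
Expand to order 6: e^x = x^6/720 + x^5/120 + x^4/24 + x^3/6 + x^2/2 + x + 1 + O(x^7).
The coefficient of x^6 is 1/720.

Final answer: 1/720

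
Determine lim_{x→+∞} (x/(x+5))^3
As x → +∞: x/(x+5) = 1/(1 + 5/x) → 1, and the 3rd power of a limit-1 base also → 1.
Limit = 1.

Final answer: 1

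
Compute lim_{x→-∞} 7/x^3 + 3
Evaluate the dominant behaviour as x → -∞; each term tends to a finite value or vanishes.
Limit = 3.

Final answer: 3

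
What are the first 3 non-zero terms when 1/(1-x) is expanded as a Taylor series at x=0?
x^2 + x + 1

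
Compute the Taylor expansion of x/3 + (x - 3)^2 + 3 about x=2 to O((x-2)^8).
14/3 - 5·(x - 2)/3 + (x - 2)^2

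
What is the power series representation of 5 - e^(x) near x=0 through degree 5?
-x^5/120 - x^4/24 - x^3/6 - x^2/2 - x + 4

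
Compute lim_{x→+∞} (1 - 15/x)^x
As x → +∞: this is the defining limit (1 - 15/x)^x → e^(-15).
Limit = e^(-15).

Final answer: e^(-15)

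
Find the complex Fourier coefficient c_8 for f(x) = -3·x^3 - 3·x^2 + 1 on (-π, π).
Compute the real Fourier coefficients first: a_8 = -3/16, b_8 = -9/128 + 3·π^2/4.
Then c_8 = (a_8 − i·b_8)/2 = -3/32 - 3·i·π^2/8 + 9·i/256.

Final answer: -3/32 - 3·i·π^2/8 + 9·i/256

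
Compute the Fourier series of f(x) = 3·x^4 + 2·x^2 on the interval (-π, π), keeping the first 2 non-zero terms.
(136 - 24·π^2)·cos(x) + 2·π^2/3 + 3·π^4/5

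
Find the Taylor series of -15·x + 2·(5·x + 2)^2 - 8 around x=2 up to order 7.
250 + 225·(x - 2) + 50·(x - 2)^2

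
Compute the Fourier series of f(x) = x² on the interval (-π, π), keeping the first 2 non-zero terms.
-4·cos(x) + π^2/3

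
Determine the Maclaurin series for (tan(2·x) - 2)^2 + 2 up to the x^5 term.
-256·x^5/15 + 32·x^4/3 - 32·x^3/3 + 4·x^2 - 8·x + 6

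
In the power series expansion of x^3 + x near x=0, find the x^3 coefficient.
Expand to order 3: x^3 + x = x^3 + x + O(x^4).
The coefficient of x^3 is 1.

Final answer: 1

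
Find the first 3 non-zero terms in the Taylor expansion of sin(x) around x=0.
x^5/120 - x^3/6 + x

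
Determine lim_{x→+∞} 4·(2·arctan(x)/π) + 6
Evaluate the dominant behaviour as x → +∞; each term tends to a finite value or vanishes.
Limit = 10.

Final answer: 10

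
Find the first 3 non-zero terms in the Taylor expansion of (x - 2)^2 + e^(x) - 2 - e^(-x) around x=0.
x^2 - 2·x + 2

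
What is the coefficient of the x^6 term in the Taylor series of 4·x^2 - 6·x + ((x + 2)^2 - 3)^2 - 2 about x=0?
Expand to order 6: 4·x^2 - 6·x + ((x + 2)^2 - 3)^2 - 2 = x^4 + 8·x^3 + 22·x^2 + 2·x - 1 + O(x^7).
The coefficient of x^6 is 0.

Final answer: 0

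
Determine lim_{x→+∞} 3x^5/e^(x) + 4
The quotient is an ∞/∞ indeterminate form as x → +∞.
The exponential denominator e^(x) dominates the polynomial numerator (e^x ≫ x^5 as x → ∞), so the quotient → 0.
Adding the constant: 0 + 4 = 4. Limit = 4.

Final answer: 4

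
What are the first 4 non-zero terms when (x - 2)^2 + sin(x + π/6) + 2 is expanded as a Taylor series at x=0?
-√(3)·x^3/12 + 3·x^2/4 + x·(-4 + √(3)/2) + 13/2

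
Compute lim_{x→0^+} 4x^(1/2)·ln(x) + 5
The product is a 0·∞ indeterminate form at x → 0⁺.
Rewrite the product as 4·ln(x) / x^(-1/2) and apply L'Hôpital, or use the standard hierarchy x^(-1/2) ≫ |ln x| as x → 0⁺.
The indeterminate product → 0, so the limit = 5.

Final answer: 5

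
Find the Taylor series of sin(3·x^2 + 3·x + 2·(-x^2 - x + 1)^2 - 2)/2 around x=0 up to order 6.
23·x^6/16 - 181·x^5/240 + 3·x^4/4 + 25·x^3/12 + x^2/2 - x/2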